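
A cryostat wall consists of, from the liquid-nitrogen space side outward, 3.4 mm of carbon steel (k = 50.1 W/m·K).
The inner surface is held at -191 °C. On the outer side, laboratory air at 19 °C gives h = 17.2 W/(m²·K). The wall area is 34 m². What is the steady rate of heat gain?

Q ≈ 123000 W

Model the wall as resistances in series:
R_carbon steel = L/(kA) = 0.0034/(50.1×34) = 1.996×10^-6 K/W
R_outer film = 1/(h_o·A) = 1/(17.2×34) = 0.00171 K/W
R_total = 0.001712 K/W
Q = ΔT / R_total = 210 / 0.001712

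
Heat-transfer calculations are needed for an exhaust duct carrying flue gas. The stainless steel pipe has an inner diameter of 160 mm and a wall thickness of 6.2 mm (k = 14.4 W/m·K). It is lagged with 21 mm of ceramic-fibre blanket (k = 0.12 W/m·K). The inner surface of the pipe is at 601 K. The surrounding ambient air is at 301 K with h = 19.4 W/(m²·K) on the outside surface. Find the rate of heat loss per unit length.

Per-layer cylindrical resistances, series-summed:
R_stainless steel pipe wall = ln(86.2/80)/(2π×14.4×1) = 8.25×10^-4 K/W
R_ceramic-fibre blanket = ln(107.2/86.2)/(2π×0.12×1) = 0.2892 K/W
R_outer film = 1/(h_o·2πr_oL) = 1/(19.4×2π×0.1072×1) = 0.07653 K/W
R_total = 0.3665 K/W
Q = ΔT/R_total = 300/0.3665

q′ ≈ 819 W/m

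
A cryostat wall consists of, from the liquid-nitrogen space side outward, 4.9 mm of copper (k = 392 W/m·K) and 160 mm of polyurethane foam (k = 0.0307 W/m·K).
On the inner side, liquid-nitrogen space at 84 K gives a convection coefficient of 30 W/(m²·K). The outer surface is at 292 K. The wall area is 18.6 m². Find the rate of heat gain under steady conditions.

Thermal resistances in series:
R_inner film = 1/(h_i·A) = 1/(30×18.6) = 0.001792 K/W
R_copper = L/(kA) = 0.0049/(392×18.6) = 6.72×10^-7 K/W
R_polyurethane foam = L/(kA) = 0.16/(0.0307×18.6) = 0.2802 K/W
R_total = 0.282 K/W
Q = ΔT / R_total = 208 / 0.282

Q ≈ 738 W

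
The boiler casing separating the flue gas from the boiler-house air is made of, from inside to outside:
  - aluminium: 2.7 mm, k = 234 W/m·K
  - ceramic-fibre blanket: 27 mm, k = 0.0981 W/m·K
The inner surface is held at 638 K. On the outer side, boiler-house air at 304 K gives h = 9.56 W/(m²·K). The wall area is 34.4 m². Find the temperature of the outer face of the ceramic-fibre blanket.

Using the resistance-network approach (series):
R_aluminium = L/(kA) = 0.0027/(234×34.4) = 3.354×10^-7 K/W
R_ceramic-fibre blanket = L/(kA) = 0.027/(0.0981×34.4) = 0.008001 K/W
R_outer film = 1/(h_o·A) = 1/(9.56×34.4) = 0.003041 K/W
R_total = 0.01104 K/W;  Q = ΔT/R_total = 334/0.01104 = 30250 W
T_interface = T_inner − Q·ΣR(inner→interface) = 638 − 30200×0.008001

T ≈ 396 K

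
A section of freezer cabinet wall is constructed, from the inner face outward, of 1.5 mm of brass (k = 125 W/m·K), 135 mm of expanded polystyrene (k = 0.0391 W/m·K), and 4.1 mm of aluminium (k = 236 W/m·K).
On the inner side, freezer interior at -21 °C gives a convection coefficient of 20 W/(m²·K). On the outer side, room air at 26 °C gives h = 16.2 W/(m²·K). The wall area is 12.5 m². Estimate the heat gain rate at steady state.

Q ≈ 165 W

Thermal resistances in series:
R_inner film = 1/(h_i·A) = 1/(20×12.5) = 0.004 K/W
R_brass = L/(kA) = 0.0015/(125×12.5) = 9.6×10^-7 K/W
R_expanded polystyrene = L/(kA) = 0.135/(0.0391×12.5) = 0.2762 K/W
R_aluminium = L/(kA) = 0.0041/(236×12.5) = 1.39×10^-6 K/W
R_outer film = 1/(h_o·A) = 1/(16.2×12.5) = 0.004938 K/W
R_total = 0.2852 K/W
Q = ΔT / R_total = 47 / 0.2852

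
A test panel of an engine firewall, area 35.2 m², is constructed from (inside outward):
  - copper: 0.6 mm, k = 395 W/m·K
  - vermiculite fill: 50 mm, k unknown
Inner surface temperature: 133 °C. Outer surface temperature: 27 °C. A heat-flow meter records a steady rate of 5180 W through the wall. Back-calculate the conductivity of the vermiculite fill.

Series thermal resistances:
R_copper = L/(kA) = 0.0006/(395×35.2) = 4.315×10^-8 K/W
Sum of known resistances R_other = 4.315×10^-8 K/W
Total R = ΔT/Q = 106/5180 = 0.02046 K/W
R_vermiculite fill = R_total − R_other = 0.02046 K/W
k = L/(R·A) = 0.05/(0.02046×35.2)

k ≈ 0.0694 W/(m·K)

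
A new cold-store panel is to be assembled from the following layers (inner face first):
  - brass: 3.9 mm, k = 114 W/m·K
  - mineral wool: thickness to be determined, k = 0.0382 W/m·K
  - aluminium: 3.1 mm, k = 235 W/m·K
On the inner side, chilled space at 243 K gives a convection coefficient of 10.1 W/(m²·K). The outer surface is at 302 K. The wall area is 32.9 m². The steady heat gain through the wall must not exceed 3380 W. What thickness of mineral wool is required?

Treating each layer as a thermal resistance in series:
R_inner film = 1/(h_i·A) = 1/(10.1×32.9) = 0.003009 K/W
R_brass = L/(kA) = 0.0039/(114×32.9) = 1.04×10^-6 K/W
R_aluminium = L/(kA) = 0.0031/(235×32.9) = 4.01×10^-7 K/W
Sum of the known resistances R_other = 0.003011 K/W
Required total resistance R_tot = ΔT/Q_allow = 59/3380 = 0.01746 K/W
R_mineral wool = R_tot − R_other = 0.01444 K/W
L = R·k·A = 0.01444×0.0382×32.9

L ≈ 18.2 mm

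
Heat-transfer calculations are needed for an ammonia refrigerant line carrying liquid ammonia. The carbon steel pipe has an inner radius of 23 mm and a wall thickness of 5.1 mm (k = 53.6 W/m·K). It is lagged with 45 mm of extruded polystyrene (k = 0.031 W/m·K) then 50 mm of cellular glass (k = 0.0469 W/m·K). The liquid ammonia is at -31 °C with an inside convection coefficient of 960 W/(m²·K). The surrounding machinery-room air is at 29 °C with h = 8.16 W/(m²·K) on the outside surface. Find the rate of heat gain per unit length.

q′ ≈ 8.77 W/m

Treating each annulus and film as a series resistance:
R_inner film = 1/(h_i·2πr₁L) = 1/(960×2π×0.023×1) = 0.007208 K/W
R_carbon steel pipe wall = ln(28.1/23)/(2π×53.6×1) = 5.947×10^-4 K/W
R_extruded polystyrene = ln(73.1/28.1)/(2π×0.031×1) = 4.908 K/W
R_cellular glass = ln(123.1/73.1)/(2π×0.0469×1) = 1.769 K/W
R_outer film = 1/(h_o·2πr_oL) = 1/(8.16×2π×0.1231×1) = 0.1584 K/W
R_total = 6.843 K/W
Q = ΔT/R_total = 60/6.843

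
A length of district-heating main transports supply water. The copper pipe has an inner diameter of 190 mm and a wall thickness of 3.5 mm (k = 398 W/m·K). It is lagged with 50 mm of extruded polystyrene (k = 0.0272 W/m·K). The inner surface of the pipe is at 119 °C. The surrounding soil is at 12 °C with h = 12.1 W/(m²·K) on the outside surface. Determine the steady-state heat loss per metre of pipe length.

Cylindrical conduction, so R = ln(r₂/r₁)/(2πkL) per layer, in series:
R_copper pipe wall = ln(98.5/95)/(2π×398×1) = 1.447×10^-5 K/W
R_extruded polystyrene = ln(148.5/98.5)/(2π×0.0272×1) = 2.402 K/W
R_outer film = 1/(h_o·2πr_oL) = 1/(12.1×2π×0.1485×1) = 0.08857 K/W
R_total = 2.491 K/W
Q = ΔT/R_total = 107/2.491

q′ ≈ 43 W/m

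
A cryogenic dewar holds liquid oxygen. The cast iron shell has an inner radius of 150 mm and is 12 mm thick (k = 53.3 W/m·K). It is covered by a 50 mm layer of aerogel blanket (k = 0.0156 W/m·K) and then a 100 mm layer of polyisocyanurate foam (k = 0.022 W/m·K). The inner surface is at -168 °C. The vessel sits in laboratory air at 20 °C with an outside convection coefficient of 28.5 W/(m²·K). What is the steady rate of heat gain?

For a spherical shell R = (1/r₁ − 1/r₂)/(4πk); film R = 1/(h·4πr²). In series:
R_cast iron shell = (1/0.15 − 1/0.162)/(4π×53.3) = 7.373×10^-4 K/W
R_aerogel blanket = (1/0.162 − 1/0.212)/(4π×0.0156) = 7.427 K/W
R_polyisocyanurate foam = (1/0.212 − 1/0.312)/(4π×0.022) = 5.469 K/W
R_outer film = 1/(h·4πr_o²) = 1/(28.5×4π×0.312²) = 0.02868 K/W
R_total = 12.92 K/W
Q = ΔT/R_total = 188/12.92

Q ≈ 14.5 W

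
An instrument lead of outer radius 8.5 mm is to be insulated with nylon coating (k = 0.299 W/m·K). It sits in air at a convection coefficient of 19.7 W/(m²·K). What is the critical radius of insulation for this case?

For a cylinder r_cr = k/h = 0.299/19.7
r_cr = 15.2 mm; since the bare radius (8.5 mm) is below r_cr, adding a thin layer of insulation will *increase* heat loss.

r_cr ≈ 15.2 mm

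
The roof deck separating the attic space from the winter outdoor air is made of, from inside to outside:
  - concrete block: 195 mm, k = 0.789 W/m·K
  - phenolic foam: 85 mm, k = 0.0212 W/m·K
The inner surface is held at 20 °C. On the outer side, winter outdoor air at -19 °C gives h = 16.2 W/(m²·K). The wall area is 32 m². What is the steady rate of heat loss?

Series thermal resistances:
R_concrete block = L/(kA) = 0.195/(0.789×32) = 0.007723 K/W
R_phenolic foam = L/(kA) = 0.085/(0.0212×32) = 0.1253 K/W
R_outer film = 1/(h_o·A) = 1/(16.2×32) = 0.001929 K/W
R_total = 0.1349 K/W
Q = ΔT / R_total = 39 / 0.1349

Q ≈ 289 W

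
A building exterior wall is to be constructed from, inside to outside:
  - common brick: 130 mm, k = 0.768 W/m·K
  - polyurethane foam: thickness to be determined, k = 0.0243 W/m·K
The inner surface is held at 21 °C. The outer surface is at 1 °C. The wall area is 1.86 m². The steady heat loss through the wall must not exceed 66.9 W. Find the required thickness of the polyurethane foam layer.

L ≈ 9.4 mm

Using the resistance-network approach (series):
R_common brick = L/(kA) = 0.13/(0.768×1.86) = 0.09101 K/W
Sum of the known resistances R_other = 0.09101 K/W
Required total resistance R_tot = ΔT/Q_allow = 20/66.9 = 0.299 K/W
R_polyurethane foam = R_tot − R_other = 0.2079 K/W
L = R·k·A = 0.2079×0.0243×1.86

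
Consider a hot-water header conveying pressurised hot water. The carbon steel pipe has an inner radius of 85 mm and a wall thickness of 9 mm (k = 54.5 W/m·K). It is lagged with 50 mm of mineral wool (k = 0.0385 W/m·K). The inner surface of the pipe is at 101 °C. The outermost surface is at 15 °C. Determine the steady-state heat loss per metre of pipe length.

Radial resistances (cylindrical: R_cond = ln(r_o/r_i)/(2πkL), R_conv = 1/(h·2πrL)):
R_carbon steel pipe wall = ln(94/85)/(2π×54.5×1) = 2.939×10^-4 K/W
R_mineral wool = ln(144/94)/(2π×0.0385×1) = 1.763 K/W
R_total = 1.763 K/W
Q = ΔT/R_total = 86/1.763

q′ ≈ 48.8 W/m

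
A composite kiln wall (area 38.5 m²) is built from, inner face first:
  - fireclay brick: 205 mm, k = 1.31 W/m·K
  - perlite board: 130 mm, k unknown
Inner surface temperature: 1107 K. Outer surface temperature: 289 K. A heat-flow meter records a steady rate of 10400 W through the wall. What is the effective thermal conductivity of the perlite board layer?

Treating each layer as a thermal resistance in series:
R_fireclay brick = L/(kA) = 0.205/(1.31×38.5) = 0.004065 K/W
Sum of known resistances R_other = 0.004065 K/W
Total R = ΔT/Q = 818/10400 = 0.07865 K/W
R_perlite board = R_total − R_other = 0.07459 K/W
k = L/(R·A) = 0.13/(0.07459×38.5)

k ≈ 0.0453 W/(m·K)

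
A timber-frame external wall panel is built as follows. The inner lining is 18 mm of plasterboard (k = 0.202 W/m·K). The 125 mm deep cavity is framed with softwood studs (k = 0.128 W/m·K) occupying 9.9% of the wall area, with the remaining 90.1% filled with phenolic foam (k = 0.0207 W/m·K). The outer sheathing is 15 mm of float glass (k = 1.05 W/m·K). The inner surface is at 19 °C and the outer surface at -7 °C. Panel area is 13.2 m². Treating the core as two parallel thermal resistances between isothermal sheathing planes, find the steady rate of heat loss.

Q ≈ 83.8 W

Sheathing layers in series; stud and cavity paths in parallel between them.
R_inner = 0.018/(0.202×13.2) = 0.006751 K/W
R_stud  = 0.125/(0.128×0.099×13.2) = 0.7473 K/W
R_cav   = 0.125/(0.0207×0.901×13.2) = 0.5077 K/W
1/R_core = 1/R_stud + 1/R_cav → R_core = 0.3023 K/W
R_outer = 0.015/(1.05×13.2) = 0.001082 K/W
R_total = 0.3102 K/W
Q = ΔT/R_total = 26/0.3102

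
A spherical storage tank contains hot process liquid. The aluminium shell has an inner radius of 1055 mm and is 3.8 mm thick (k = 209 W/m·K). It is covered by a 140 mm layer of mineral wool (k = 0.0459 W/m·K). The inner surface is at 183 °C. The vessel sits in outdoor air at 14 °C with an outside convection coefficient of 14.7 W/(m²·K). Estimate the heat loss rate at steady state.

Each spherical layer contributes R = (1/r_i − 1/r_o)/(4πk):
R_aluminium shell = (1/1.055 − 1/1.0588)/(4π×209) = 1.295×10^-6 K/W
R_mineral wool = (1/1.0588 − 1/1.1988)/(4π×0.0459) = 0.1912 K/W
R_outer film = 1/(h·4πr_o²) = 1/(14.7×4π×1.1988²) = 0.003767 K/W
R_total = 0.195 K/W
Q = ΔT/R_total = 169/0.195

Q ≈ 867 W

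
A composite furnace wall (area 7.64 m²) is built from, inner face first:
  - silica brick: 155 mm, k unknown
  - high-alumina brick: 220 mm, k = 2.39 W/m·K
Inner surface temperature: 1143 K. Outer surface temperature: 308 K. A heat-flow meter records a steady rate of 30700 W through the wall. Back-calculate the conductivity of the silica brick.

k ≈ 1.34 W/(m·K)

Thermal resistances in series:
R_high-alumina brick = L/(kA) = 0.22/(2.39×7.64) = 0.01205 K/W
Sum of known resistances R_other = 0.01205 K/W
Total R = ΔT/Q = 835/30700 = 0.0272 K/W
R_silica brick = R_total − R_other = 0.01515 K/W
k = L/(R·A) = 0.155/(0.01515×7.64)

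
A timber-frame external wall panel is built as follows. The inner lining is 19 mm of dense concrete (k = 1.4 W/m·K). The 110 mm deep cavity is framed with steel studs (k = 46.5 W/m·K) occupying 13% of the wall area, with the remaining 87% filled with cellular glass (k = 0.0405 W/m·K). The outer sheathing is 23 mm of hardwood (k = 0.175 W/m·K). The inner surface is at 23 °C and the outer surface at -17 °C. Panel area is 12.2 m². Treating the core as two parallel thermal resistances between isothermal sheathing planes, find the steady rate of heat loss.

Q ≈ 2990 W

Sheathing layers in series; stud and cavity paths in parallel between them.
R_inner = 0.019/(1.4×12.2) = 0.001112 K/W
R_stud  = 0.11/(46.5×0.13×12.2) = 0.001492 K/W
R_cav   = 0.11/(0.0405×0.87×12.2) = 0.2559 K/W
1/R_core = 1/R_stud + 1/R_cav → R_core = 0.001483 K/W
R_outer = 0.023/(0.175×12.2) = 0.01077 K/W
R_total = 0.01337 K/W
Q = ΔT/R_total = 40/0.01337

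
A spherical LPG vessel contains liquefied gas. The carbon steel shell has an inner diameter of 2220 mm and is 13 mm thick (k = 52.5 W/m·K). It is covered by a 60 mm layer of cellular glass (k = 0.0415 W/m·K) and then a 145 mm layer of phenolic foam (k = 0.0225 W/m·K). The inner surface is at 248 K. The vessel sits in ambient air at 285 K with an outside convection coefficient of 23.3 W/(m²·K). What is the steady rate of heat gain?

Spherical conduction: R = (1/r_in − 1/r_out)/(4πk) per layer; series-sum.
R_carbon steel shell = (1/1.11 − 1/1.123)/(4π×52.5) = 1.581×10^-5 K/W
R_cellular glass = (1/1.123 − 1/1.183)/(4π×0.0415) = 0.0866 K/W
R_phenolic foam = (1/1.183 − 1/1.328)/(4π×0.0225) = 0.3264 K/W
R_outer film = 1/(h·4πr_o²) = 1/(23.3×4π×1.328²) = 0.001937 K/W
R_total = 0.415 K/W
Q = ΔT/R_total = 37/0.415

Q ≈ 89.2 W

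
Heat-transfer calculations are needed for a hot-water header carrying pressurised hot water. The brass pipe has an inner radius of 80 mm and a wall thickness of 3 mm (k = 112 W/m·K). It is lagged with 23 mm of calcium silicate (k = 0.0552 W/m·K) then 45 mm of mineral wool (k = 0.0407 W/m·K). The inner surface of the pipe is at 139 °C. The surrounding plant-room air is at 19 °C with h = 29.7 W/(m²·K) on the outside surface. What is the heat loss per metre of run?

Cylindrical conduction, so R = ln(r₂/r₁)/(2πkL) per layer, in series:
R_brass pipe wall = ln(83/80)/(2π×112×1) = 5.231×10^-5 K/W
R_calcium silicate = ln(106/83)/(2π×0.0552×1) = 0.7052 K/W
R_mineral wool = ln(151/106)/(2π×0.0407×1) = 1.384 K/W
R_outer film = 1/(h_o·2πr_oL) = 1/(29.7×2π×0.151×1) = 0.03549 K/W
R_total = 2.124 K/W
Q = ΔT/R_total = 120/2.124

q′ ≈ 56.5 W/m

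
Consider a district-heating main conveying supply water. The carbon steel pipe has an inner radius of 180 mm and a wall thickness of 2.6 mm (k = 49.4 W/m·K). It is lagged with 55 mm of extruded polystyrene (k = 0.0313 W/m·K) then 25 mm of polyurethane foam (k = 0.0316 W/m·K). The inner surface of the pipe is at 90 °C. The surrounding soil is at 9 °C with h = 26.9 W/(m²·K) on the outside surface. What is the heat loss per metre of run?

Cylindrical conduction, so R = ln(r₂/r₁)/(2πkL) per layer, in series:
R_carbon steel pipe wall = ln(182.6/180)/(2π×49.4×1) = 4.62×10^-5 K/W
R_extruded polystyrene = ln(237.6/182.6)/(2π×0.0313×1) = 1.339 K/W
R_polyurethane foam = ln(262.6/237.6)/(2π×0.0316×1) = 0.5039 K/W
R_outer film = 1/(h_o·2πr_oL) = 1/(26.9×2π×0.2626×1) = 0.02253 K/W
R_total = 1.865 K/W
Q = ΔT/R_total = 81/1.865

q′ ≈ 43.4 W/m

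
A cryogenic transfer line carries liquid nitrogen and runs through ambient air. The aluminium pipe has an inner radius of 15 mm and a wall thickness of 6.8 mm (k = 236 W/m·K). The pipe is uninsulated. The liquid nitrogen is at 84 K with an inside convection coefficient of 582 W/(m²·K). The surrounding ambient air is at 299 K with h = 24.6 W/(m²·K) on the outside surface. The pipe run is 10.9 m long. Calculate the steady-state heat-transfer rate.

Q ≈ 7430 W

For a radial system each layer contributes R = ln(r_out/r_in)/(2πkL); films add R = 1/(hA).
R_inner film = 1/(h_i·2πr₁L) = 1/(582×2π×0.015×10.9) = 0.001673 K/W
R_aluminium pipe wall = ln(21.8/15)/(2π×236×10.9) = 2.313×10^-5 K/W
R_outer film = 1/(h_o·2πr_oL) = 1/(24.6×2π×0.0218×10.9) = 0.02723 K/W
R_total = 0.02892 K/W
Q = ΔT/R_total = 215/0.02892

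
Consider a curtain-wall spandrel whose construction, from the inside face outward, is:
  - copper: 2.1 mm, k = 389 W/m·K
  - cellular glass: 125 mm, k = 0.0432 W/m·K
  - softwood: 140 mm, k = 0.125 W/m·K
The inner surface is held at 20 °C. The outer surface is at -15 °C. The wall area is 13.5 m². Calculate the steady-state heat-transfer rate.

Using the resistance-network approach (series):
R_copper = L/(kA) = 0.0021/(389×13.5) = 3.999×10^-7 K/W
R_cellular glass = L/(kA) = 0.125/(0.0432×13.5) = 0.2143 K/W
R_softwood = L/(kA) = 0.14/(0.125×13.5) = 0.08296 K/W
R_total = 0.2973 K/W
Q = ΔT / R_total = 35 / 0.2973

Q ≈ 118 W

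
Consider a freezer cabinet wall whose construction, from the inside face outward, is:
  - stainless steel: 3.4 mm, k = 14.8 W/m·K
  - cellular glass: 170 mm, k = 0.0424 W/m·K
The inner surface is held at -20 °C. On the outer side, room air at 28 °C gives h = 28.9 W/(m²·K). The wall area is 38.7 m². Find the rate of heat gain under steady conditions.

Q ≈ 459 W

Series thermal resistances:
R_stainless steel = L/(kA) = 0.0034/(14.8×38.7) = 5.936×10^-6 K/W
R_cellular glass = L/(kA) = 0.17/(0.0424×38.7) = 0.1036 K/W
R_outer film = 1/(h_o·A) = 1/(28.9×38.7) = 8.941×10^-4 K/W
R_total = 0.1045 K/W
Q = ΔT / R_total = 48 / 0.1045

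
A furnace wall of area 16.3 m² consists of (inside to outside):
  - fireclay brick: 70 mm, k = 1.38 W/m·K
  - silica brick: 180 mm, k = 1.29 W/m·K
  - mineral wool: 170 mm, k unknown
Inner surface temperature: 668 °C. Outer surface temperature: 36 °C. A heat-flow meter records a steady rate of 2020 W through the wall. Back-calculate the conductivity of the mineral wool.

Using the resistance-network approach (series):
R_fireclay brick = L/(kA) = 0.07/(1.38×16.3) = 0.003112 K/W
R_silica brick = L/(kA) = 0.18/(1.29×16.3) = 0.00856 K/W
Sum of known resistances R_other = 0.01167 K/W
Total R = ΔT/Q = 632/2020 = 0.3129 K/W
R_mineral wool = R_total − R_other = 0.3012 K/W
k = L/(R·A) = 0.17/(0.3012×16.3)

k ≈ 0.0346 W/(m·K)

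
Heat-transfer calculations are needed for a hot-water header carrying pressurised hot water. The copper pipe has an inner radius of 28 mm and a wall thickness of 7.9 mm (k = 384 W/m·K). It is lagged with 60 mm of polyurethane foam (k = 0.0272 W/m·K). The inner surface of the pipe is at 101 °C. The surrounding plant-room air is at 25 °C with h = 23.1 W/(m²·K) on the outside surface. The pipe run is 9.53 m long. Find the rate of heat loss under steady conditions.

Q ≈ 124 W

Per-layer cylindrical resistances, series-summed:
R_copper pipe wall = ln(35.9/28)/(2π×384×9.53) = 1.081×10^-5 K/W
R_polyurethane foam = ln(95.9/35.9)/(2π×0.0272×9.53) = 0.6033 K/W
R_outer film = 1/(h_o·2πr_oL) = 1/(23.1×2π×0.0959×9.53) = 0.007539 K/W
R_total = 0.6108 K/W
Q = ΔT/R_total = 76/0.6108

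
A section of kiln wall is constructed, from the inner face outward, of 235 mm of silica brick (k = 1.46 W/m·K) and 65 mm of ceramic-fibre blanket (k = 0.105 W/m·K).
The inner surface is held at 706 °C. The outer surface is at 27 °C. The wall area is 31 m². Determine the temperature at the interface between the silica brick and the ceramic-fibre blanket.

Thermal resistances in series:
R_silica brick = L/(kA) = 0.235/(1.46×31) = 0.005192 K/W
R_ceramic-fibre blanket = L/(kA) = 0.065/(0.105×31) = 0.01997 K/W
R_total = 0.02516 K/W;  Q = ΔT/R_total = 679/0.02516 = 26990 W
T_interface = T_inner − Q·ΣR(inner→interface) = 706 − 27000×0.005192

T ≈ 566 °C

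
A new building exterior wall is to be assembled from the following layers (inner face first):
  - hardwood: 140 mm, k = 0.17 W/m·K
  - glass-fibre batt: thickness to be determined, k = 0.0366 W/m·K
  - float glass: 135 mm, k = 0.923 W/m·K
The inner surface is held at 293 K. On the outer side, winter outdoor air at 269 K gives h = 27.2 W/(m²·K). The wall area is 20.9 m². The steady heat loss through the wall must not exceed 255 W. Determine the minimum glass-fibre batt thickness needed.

L ≈ 35.2 mm

Treating each layer as a thermal resistance in series:
R_hardwood = L/(kA) = 0.14/(0.17×20.9) = 0.0394 K/W
R_float glass = L/(kA) = 0.135/(0.923×20.9) = 0.006998 K/W
R_outer film = 1/(h_o·A) = 1/(27.2×20.9) = 0.001759 K/W
Sum of the known resistances R_other = 0.04816 K/W
Required total resistance R_tot = ΔT/Q_allow = 24/255 = 0.09412 K/W
R_glass-fibre batt = R_tot − R_other = 0.04596 K/W
L = R·k·A = 0.04596×0.0366×20.9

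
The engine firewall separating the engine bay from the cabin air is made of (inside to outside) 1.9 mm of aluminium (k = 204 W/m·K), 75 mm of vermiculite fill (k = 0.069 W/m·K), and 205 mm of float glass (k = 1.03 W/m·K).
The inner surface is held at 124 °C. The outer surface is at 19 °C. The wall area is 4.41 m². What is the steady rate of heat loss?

Thermal resistances in series:
R_aluminium = L/(kA) = 0.0019/(204×4.41) = 2.112×10^-6 K/W
R_vermiculite fill = L/(kA) = 0.075/(0.069×4.41) = 0.2465 K/W
R_float glass = L/(kA) = 0.205/(1.03×4.41) = 0.04513 K/W
R_total = 0.2916 K/W
Q = ΔT / R_total = 105 / 0.2916

Q ≈ 360 W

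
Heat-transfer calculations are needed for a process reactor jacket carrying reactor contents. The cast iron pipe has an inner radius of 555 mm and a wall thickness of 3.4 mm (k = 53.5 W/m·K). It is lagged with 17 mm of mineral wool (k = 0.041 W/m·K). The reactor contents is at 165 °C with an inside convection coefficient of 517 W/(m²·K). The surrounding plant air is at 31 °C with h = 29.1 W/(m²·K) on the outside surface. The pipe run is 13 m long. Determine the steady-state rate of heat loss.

Q ≈ 13800 W

Radial resistances (cylindrical: R_cond = ln(r_o/r_i)/(2πkL), R_conv = 1/(h·2πrL)):
R_inner film = 1/(h_i·2πr₁L) = 1/(517×2π×0.555×13) = 4.267×10^-5 K/W
R_cast iron pipe wall = ln(558.4/555)/(2π×53.5×13) = 1.398×10^-6 K/W
R_mineral wool = ln(575.4/558.4)/(2π×0.041×13) = 0.008955 K/W
R_outer film = 1/(h_o·2πr_oL) = 1/(29.1×2π×0.5754×13) = 7.312×10^-4 K/W
R_total = 0.00973 K/W
Q = ΔT/R_total = 134/0.00973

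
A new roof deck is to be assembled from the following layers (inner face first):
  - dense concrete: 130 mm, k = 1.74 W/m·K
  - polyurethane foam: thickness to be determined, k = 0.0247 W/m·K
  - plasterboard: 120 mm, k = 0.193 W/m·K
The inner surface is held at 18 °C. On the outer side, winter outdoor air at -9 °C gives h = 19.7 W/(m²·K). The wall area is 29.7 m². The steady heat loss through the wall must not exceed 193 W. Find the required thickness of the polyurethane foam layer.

Thermal resistances in series:
R_dense concrete = L/(kA) = 0.13/(1.74×29.7) = 0.002516 K/W
R_plasterboard = L/(kA) = 0.12/(0.193×29.7) = 0.02093 K/W
R_outer film = 1/(h_o·A) = 1/(19.7×29.7) = 0.001709 K/W
Sum of the known resistances R_other = 0.02516 K/W
Required total resistance R_tot = ΔT/Q_allow = 27/193 = 0.1399 K/W
R_polyurethane foam = R_tot − R_other = 0.1147 K/W
L = R·k·A = 0.1147×0.0247×29.7

L ≈ 84.2 mm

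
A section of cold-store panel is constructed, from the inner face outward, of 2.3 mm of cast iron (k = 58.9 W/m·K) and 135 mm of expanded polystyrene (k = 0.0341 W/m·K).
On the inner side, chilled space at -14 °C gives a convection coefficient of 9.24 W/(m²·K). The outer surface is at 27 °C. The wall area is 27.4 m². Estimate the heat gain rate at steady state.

Series thermal resistances:
R_inner film = 1/(h_i·A) = 1/(9.24×27.4) = 0.00395 K/W
R_cast iron = L/(kA) = 0.0023/(58.9×27.4) = 1.425×10^-6 K/W
R_expanded polystyrene = L/(kA) = 0.135/(0.0341×27.4) = 0.1445 K/W
R_total = 0.1484 K/W
Q = ΔT / R_total = 41 / 0.1484

Q ≈ 276 W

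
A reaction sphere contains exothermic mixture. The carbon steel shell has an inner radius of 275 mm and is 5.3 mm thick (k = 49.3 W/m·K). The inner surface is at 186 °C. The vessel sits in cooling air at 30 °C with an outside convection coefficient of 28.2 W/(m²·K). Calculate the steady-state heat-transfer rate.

For a spherical shell R = (1/r₁ − 1/r₂)/(4πk); film R = 1/(h·4πr²). In series:
R_carbon steel shell = (1/0.275 − 1/0.2803)/(4π×49.3) = 1.11×10^-4 K/W
R_outer film = 1/(h·4πr_o²) = 1/(28.2×4π×0.2803²) = 0.03592 K/W
R_total = 0.03603 K/W
Q = ΔT/R_total = 156/0.03603

Q ≈ 4330 W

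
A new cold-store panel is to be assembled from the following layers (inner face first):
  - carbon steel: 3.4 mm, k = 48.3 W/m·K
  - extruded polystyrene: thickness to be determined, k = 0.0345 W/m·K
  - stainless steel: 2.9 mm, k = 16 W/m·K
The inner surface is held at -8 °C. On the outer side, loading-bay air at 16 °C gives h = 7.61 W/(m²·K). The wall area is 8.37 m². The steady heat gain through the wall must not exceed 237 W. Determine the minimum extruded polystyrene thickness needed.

L ≈ 24.7 mm

Thermal resistances in series:
R_carbon steel = L/(kA) = 0.0034/(48.3×8.37) = 8.41×10^-6 K/W
R_stainless steel = L/(kA) = 0.0029/(16×8.37) = 2.165×10^-5 K/W
R_outer film = 1/(h_o·A) = 1/(7.61×8.37) = 0.0157 K/W
Sum of the known resistances R_other = 0.01573 K/W
Required total resistance R_tot = ΔT/Q_allow = 24/237 = 0.1013 K/W
R_extruded polystyrene = R_tot − R_other = 0.08554 K/W
L = R·k·A = 0.08554×0.0345×8.37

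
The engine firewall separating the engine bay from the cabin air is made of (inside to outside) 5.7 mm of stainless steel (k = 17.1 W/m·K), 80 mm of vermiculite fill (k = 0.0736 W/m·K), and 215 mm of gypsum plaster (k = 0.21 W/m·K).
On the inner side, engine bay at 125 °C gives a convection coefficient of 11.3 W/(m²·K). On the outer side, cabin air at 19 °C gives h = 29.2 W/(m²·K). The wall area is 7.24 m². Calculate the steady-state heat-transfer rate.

Q ≈ 344 W

Using the resistance-network approach (series):
R_inner film = 1/(h_i·A) = 1/(11.3×7.24) = 0.01222 K/W
R_stainless steel = L/(kA) = 0.0057/(17.1×7.24) = 4.604×10^-5 K/W
R_vermiculite fill = L/(kA) = 0.08/(0.0736×7.24) = 0.1501 K/W
R_gypsum plaster = L/(kA) = 0.215/(0.21×7.24) = 0.1414 K/W
R_outer film = 1/(h_o·A) = 1/(29.2×7.24) = 0.00473 K/W
R_total = 0.3085 K/W
Q = ΔT / R_total = 106 / 0.3085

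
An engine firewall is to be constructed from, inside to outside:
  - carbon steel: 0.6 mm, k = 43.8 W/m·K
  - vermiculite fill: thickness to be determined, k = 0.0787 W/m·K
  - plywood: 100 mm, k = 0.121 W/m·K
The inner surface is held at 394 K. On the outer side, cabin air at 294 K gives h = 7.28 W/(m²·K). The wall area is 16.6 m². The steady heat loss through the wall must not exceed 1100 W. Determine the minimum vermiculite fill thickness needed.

Treating each layer as a thermal resistance in series:
R_carbon steel = L/(kA) = 0.0006/(43.8×16.6) = 8.252×10^-7 K/W
R_plywood = L/(kA) = 0.1/(0.121×16.6) = 0.04979 K/W
R_outer film = 1/(h_o·A) = 1/(7.28×16.6) = 0.008275 K/W
Sum of the known resistances R_other = 0.05806 K/W
Required total resistance R_tot = ΔT/Q_allow = 100/1100 = 0.09091 K/W
R_vermiculite fill = R_tot − R_other = 0.03285 K/W
L = R·k·A = 0.03285×0.0787×16.6

L ≈ 42.9 mm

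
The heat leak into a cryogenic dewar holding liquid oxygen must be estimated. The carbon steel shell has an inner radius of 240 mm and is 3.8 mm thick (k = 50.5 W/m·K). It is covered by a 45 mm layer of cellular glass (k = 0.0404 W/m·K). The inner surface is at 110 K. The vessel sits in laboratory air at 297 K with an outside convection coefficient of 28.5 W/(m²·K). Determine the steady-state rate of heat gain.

For a spherical shell R = (1/r₁ − 1/r₂)/(4πk); film R = 1/(h·4πr²). In series:
R_carbon steel shell = (1/0.24 − 1/0.2438)/(4π×50.5) = 1.023×10^-4 K/W
R_cellular glass = (1/0.2438 − 1/0.2888)/(4π×0.0404) = 1.259 K/W
R_outer film = 1/(h·4πr_o²) = 1/(28.5×4π×0.2888²) = 0.03348 K/W
R_total = 1.292 K/W
Q = ΔT/R_total = 187/1.292

Q ≈ 145 W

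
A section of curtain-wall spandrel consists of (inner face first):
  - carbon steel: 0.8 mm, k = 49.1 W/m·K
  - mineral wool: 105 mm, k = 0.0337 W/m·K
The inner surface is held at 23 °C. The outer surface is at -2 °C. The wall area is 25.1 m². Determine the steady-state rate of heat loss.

Q ≈ 201 W

Treating each layer as a thermal resistance in series:
R_carbon steel = L/(kA) = 0.0008/(49.1×25.1) = 6.491×10^-7 K/W
R_mineral wool = L/(kA) = 0.105/(0.0337×25.1) = 0.1241 K/W
R_total = 0.1241 K/W
Q = ΔT / R_total = 25 / 0.1241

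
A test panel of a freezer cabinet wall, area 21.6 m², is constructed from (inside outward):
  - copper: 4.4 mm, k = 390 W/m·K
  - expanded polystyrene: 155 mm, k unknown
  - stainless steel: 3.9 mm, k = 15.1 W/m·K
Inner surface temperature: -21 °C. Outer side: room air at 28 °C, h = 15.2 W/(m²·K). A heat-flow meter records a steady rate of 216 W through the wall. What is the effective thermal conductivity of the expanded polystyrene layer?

Series thermal resistances:
R_copper = L/(kA) = 0.0044/(390×21.6) = 5.223×10^-7 K/W
R_stainless steel = L/(kA) = 0.0039/(15.1×21.6) = 1.196×10^-5 K/W
R_outer film = 1/(h_o·A) = 1/(15.2×21.6) = 0.003046 K/W
Sum of known resistances R_other = 0.003058 K/W
Total R = ΔT/Q = 49/216 = 0.2269 K/W
R_expanded polystyrene = R_total − R_other = 0.2238 K/W
k = L/(R·A) = 0.155/(0.2238×21.6)

k ≈ 0.0321 W/(m·K)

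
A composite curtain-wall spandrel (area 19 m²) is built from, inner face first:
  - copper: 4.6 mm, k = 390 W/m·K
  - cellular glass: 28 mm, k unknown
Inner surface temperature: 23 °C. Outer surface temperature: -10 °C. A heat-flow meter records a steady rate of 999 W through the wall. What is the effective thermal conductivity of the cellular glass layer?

Model the wall as resistances in series:
R_copper = L/(kA) = 0.0046/(390×19) = 6.208×10^-7 K/W
Sum of known resistances R_other = 6.208×10^-7 K/W
Total R = ΔT/Q = 33/999 = 0.03303 K/W
R_cellular glass = R_total − R_other = 0.03303 K/W
k = L/(R·A) = 0.028/(0.03303×19)

k ≈ 0.0446 W/(m·K)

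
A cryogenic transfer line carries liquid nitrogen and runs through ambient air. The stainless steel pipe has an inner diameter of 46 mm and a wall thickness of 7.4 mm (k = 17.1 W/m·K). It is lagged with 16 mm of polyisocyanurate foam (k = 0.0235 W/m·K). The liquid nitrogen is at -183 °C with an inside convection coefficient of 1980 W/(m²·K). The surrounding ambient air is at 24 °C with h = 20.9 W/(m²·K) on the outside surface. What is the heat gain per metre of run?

Cylindrical conduction, so R = ln(r₂/r₁)/(2πkL) per layer, in series:
R_inner film = 1/(h_i·2πr₁L) = 1/(1980×2π×0.023×1) = 0.003495 K/W
R_stainless steel pipe wall = ln(30.4/23)/(2π×17.1×1) = 0.002596 K/W
R_polyisocyanurate foam = ln(46.4/30.4)/(2π×0.0235×1) = 2.864 K/W
R_outer film = 1/(h_o·2πr_oL) = 1/(20.9×2π×0.0464×1) = 0.1641 K/W
R_total = 3.034 K/W
Q = ΔT/R_total = 207/3.034

q′ ≈ 68.2 W/m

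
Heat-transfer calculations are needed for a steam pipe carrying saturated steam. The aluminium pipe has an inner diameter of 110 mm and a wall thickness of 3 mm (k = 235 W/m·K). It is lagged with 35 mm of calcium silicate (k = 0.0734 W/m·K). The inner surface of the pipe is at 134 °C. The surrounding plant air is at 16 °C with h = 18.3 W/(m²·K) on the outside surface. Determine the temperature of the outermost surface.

Per-layer cylindrical resistances, series-summed:
R_aluminium pipe wall = ln(58/55)/(2π×235×1) = 3.597×10^-5 K/W
R_calcium silicate = ln(93/58)/(2π×0.0734×1) = 1.024 K/W
R_outer film = 1/(h_o·2πr_oL) = 1/(18.3×2π×0.093×1) = 0.09352 K/W
R_total = 1.117 K/W
Q = ΔT/R_total = 118/1.117
Q = 106 W/m
T_interface = T_inner − Q·ΣR(inner→interface) = 134 − 106×1.024

T ≈ 25.9 °C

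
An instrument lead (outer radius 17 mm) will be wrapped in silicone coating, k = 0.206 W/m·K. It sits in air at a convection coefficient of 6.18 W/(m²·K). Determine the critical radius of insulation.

For a cylinder r_cr = k/h = 0.206/6.18
r_cr = 33.3 mm; since the bare radius (17 mm) is below r_cr, adding a thin layer of insulation will *increase* heat loss.

r_cr ≈ 33.3 mm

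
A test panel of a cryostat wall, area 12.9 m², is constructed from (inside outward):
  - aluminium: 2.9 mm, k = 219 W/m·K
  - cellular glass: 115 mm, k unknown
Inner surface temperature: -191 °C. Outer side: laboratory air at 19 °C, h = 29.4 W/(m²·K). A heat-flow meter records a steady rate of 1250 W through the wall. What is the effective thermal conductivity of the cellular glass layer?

Model the wall as resistances in series:
R_aluminium = L/(kA) = 0.0029/(219×12.9) = 1.027×10^-6 K/W
R_outer film = 1/(h_o·A) = 1/(29.4×12.9) = 0.002637 K/W
Sum of known resistances R_other = 0.002638 K/W
Total R = ΔT/Q = 210/1250 = 0.168 K/W
R_cellular glass = R_total − R_other = 0.1654 K/W
k = L/(R·A) = 0.115/(0.1654×12.9)

k ≈ 0.0539 W/(m·K)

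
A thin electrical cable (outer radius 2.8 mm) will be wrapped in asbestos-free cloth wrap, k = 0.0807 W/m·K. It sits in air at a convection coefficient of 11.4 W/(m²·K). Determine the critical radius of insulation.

For a cylinder r_cr = k/h = 0.0807/11.4
r_cr = 7.08 mm; since the bare radius (2.8 mm) is below r_cr, adding a thin layer of insulation will *increase* heat loss.

r_cr ≈ 7.08 mm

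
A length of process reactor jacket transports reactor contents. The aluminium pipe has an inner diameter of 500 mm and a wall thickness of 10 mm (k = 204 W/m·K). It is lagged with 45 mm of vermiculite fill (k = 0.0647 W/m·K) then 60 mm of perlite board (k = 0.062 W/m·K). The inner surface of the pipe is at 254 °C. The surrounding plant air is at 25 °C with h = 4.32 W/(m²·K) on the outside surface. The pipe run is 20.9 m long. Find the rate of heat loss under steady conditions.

Q ≈ 5010 W

Per-layer cylindrical resistances, series-summed:
R_aluminium pipe wall = ln(260/250)/(2π×204×20.9) = 1.464×10^-6 K/W
R_vermiculite fill = ln(305/260)/(2π×0.0647×20.9) = 0.01879 K/W
R_perlite board = ln(365/305)/(2π×0.062×20.9) = 0.02206 K/W
R_outer film = 1/(h_o·2πr_oL) = 1/(4.32×2π×0.365×20.9) = 0.004829 K/W
R_total = 0.04568 K/W
Q = ΔT/R_total = 229/0.04568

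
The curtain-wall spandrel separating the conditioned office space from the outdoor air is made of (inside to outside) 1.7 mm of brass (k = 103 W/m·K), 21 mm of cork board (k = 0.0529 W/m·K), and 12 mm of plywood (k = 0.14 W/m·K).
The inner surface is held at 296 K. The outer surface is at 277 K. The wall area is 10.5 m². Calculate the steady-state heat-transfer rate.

Model the wall as resistances in series:
R_brass = L/(kA) = 0.0017/(103×10.5) = 1.572×10^-6 K/W
R_cork board = L/(kA) = 0.021/(0.0529×10.5) = 0.03781 K/W
R_plywood = L/(kA) = 0.012/(0.14×10.5) = 0.008163 K/W
R_total = 0.04597 K/W
Q = ΔT / R_total = 19 / 0.04597

Q ≈ 413 W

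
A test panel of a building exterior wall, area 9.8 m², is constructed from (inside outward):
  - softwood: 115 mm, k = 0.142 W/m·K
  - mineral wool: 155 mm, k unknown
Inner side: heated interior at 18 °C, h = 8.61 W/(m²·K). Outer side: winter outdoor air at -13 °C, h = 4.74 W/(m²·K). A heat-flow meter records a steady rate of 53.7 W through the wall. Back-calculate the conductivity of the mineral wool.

Using the resistance-network approach (series):
R_inner film = 1/(h_i·A) = 1/(8.61×9.8) = 0.01185 K/W
R_softwood = L/(kA) = 0.115/(0.142×9.8) = 0.08264 K/W
R_outer film = 1/(h_o·A) = 1/(4.74×9.8) = 0.02153 K/W
Sum of known resistances R_other = 0.116 K/W
Total R = ΔT/Q = 31/53.7 = 0.5773 K/W
R_mineral wool = R_total − R_other = 0.4613 K/W
k = L/(R·A) = 0.155/(0.4613×9.8)

k ≈ 0.0343 W/(m·K)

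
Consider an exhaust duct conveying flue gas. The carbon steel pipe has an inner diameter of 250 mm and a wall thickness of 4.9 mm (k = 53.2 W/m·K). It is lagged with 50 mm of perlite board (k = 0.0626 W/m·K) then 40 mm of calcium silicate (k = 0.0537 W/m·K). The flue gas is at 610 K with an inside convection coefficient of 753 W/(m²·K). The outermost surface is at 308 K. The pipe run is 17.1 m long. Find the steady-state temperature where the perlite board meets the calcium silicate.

T ≈ 434 K

Per-layer cylindrical resistances, series-summed:
R_inner film = 1/(h_i·2πr₁L) = 1/(753×2π×0.125×17.1) = 9.888×10^-5 K/W
R_carbon steel pipe wall = ln(129.9/125)/(2π×53.2×17.1) = 6.727×10^-6 K/W
R_perlite board = ln(179.9/129.9)/(2π×0.0626×17.1) = 0.04842 K/W
R_calcium silicate = ln(219.9/179.9)/(2π×0.0537×17.1) = 0.0348 K/W
R_total = 0.08332 K/W
Q = ΔT/R_total = 302/0.08332
Q = 3620 W
T_interface = T_inner − Q·ΣR(inner→interface) = 610 − 3620×0.04852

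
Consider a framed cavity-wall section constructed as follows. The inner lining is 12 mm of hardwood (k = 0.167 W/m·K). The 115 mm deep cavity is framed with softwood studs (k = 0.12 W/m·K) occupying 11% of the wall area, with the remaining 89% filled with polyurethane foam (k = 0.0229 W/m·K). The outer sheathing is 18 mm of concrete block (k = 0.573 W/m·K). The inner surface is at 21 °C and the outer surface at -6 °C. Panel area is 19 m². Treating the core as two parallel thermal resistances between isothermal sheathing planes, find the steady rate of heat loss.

Q ≈ 145 W

Sheathing layers in series; stud and cavity paths in parallel between them.
R_inner = 0.012/(0.167×19) = 0.003782 K/W
R_stud  = 0.115/(0.12×0.11×19) = 0.4585 K/W
R_cav   = 0.115/(0.0229×0.89×19) = 0.297 K/W
1/R_core = 1/R_stud + 1/R_cav → R_core = 0.1802 K/W
R_outer = 0.018/(0.573×19) = 0.001653 K/W
R_total = 0.1857 K/W
Q = ΔT/R_total = 27/0.1857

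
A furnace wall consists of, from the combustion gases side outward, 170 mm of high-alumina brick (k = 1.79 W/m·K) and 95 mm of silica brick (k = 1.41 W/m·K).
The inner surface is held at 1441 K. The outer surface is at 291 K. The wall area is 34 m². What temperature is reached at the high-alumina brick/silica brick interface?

T ≈ 768 K

Thermal resistances in series:
R_high-alumina brick = L/(kA) = 0.17/(1.79×34) = 0.002793 K/W
R_silica brick = L/(kA) = 0.095/(1.41×34) = 0.001982 K/W
R_total = 0.004775 K/W;  Q = ΔT/R_total = 1150/0.004775 = 240800 W
T_interface = T_inner − Q·ΣR(inner→interface) = 1441 − 241000×0.002793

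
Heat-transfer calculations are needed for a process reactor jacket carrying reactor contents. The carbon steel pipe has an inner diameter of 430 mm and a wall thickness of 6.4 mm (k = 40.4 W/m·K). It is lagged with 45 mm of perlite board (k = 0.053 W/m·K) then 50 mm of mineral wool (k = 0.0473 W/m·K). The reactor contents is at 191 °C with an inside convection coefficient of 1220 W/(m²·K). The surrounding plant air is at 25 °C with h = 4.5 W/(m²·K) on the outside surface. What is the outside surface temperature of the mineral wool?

T ≈ 39.9 °C

Per-layer cylindrical resistances, series-summed:
R_inner film = 1/(h_i·2πr₁L) = 1/(1220×2π×0.215×1) = 6.068×10^-4 K/W
R_carbon steel pipe wall = ln(221.4/215)/(2π×40.4×1) = 1.156×10^-4 K/W
R_perlite board = ln(266.4/221.4)/(2π×0.053×1) = 0.5556 K/W
R_mineral wool = ln(316.4/266.4)/(2π×0.0473×1) = 0.5788 K/W
R_outer film = 1/(h_o·2πr_oL) = 1/(4.5×2π×0.3164×1) = 0.1118 K/W
R_total = 1.247 K/W
Q = ΔT/R_total = 166/1.247
Q = 133 W/m
T_interface = T_inner − Q·ΣR(inner→interface) = 191 − 133×1.135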